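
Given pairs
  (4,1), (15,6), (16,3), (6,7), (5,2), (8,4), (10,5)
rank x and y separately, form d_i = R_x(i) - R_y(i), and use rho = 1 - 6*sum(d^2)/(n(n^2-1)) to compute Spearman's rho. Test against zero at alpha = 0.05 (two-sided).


Step 1: Rank x and y separately (midranks; no ties here).
rank(x): 4->1, 15->6, 16->7, 6->3, 5->2, 8->4, 10->5
rank(y): 1->1, 6->6, 3->3, 7->7, 2->2, 4->4, 5->5
Step 2: d_i = R_x(i) - R_y(i); compute d_i^2.
  (1-1)^2=0, (6-6)^2=0, (7-3)^2=16, (3-7)^2=16, (2-2)^2=0, (4-4)^2=0, (5-5)^2=0
sum(d^2) = 32.
Step 3: rho = 1 - 6*32 / (7*(7^2 - 1)) = 1 - 192/336 = 0.428571.
Step 4: Under H0, t = rho * sqrt((n-2)/(1-rho^2)) = 1.0607 ~ t(5).
Step 5: Two-sided p-value from the t-distribution with 5 df = 0.337368.
Step 6: alpha = 0.05. fail to reject H0.

rho = 0.4286, p = 0.337368, fail to reject H0 at alpha = 0.05.


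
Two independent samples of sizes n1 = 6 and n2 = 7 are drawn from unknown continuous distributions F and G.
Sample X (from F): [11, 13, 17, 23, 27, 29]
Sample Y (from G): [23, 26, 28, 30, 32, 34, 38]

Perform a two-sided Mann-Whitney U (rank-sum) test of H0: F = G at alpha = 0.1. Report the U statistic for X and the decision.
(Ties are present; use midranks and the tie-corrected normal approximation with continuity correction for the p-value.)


Step 1: Combine and sort all 13 observations; assign midranks.
sorted (value, group): (11,X), (13,X), (17,X), (23,X), (23,Y), (26,Y), (27,X), (28,Y), (29,X), (30,Y), (32,Y), (34,Y), (38,Y)
ranks: 11->1, 13->2, 17->3, 23->4.5, 23->4.5, 26->6, 27->7, 28->8, 29->9, 30->10, 32->11, 34->12, 38->13
Step 2: Rank sum for X: R1 = 1 + 2 + 3 + 4.5 + 7 + 9 = 26.5.
Step 3: U_X = R1 - n1(n1+1)/2 = 26.5 - 6*7/2 = 26.5 - 21 = 5.5.
       U_Y = n1*n2 - U_X = 42 - 5.5 = 36.5.
Step 4: Ties are present, so use the tie-corrected normal approximation (with continuity correction) for the p-value.
Step 5: p-value = 0.031888; compare to alpha = 0.1. reject H0.

U_X = 5.5, p = 0.031888, reject H0 at alpha = 0.1.


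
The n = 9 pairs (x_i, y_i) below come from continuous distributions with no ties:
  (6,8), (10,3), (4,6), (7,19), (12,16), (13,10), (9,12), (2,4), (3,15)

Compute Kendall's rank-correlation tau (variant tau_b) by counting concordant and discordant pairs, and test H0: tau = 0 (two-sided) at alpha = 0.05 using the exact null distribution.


Step 1: Enumerate the 36 unordered pairs (i,j) with i<j and classify each by sign(x_j-x_i) * sign(y_j-y_i).
  (1,2):dx=+4,dy=-5->D; (1,3):dx=-2,dy=-2->C; (1,4):dx=+1,dy=+11->C; (1,5):dx=+6,dy=+8->C
  (1,6):dx=+7,dy=+2->C; (1,7):dx=+3,dy=+4->C; (1,8):dx=-4,dy=-4->C; (1,9):dx=-3,dy=+7->D
  (2,3):dx=-6,dy=+3->D; (2,4):dx=-3,dy=+16->D; (2,5):dx=+2,dy=+13->C; (2,6):dx=+3,dy=+7->C
  (2,7):dx=-1,dy=+9->D; (2,8):dx=-8,dy=+1->D; (2,9):dx=-7,dy=+12->D; (3,4):dx=+3,dy=+13->C
  (3,5):dx=+8,dy=+10->C; (3,6):dx=+9,dy=+4->C; (3,7):dx=+5,dy=+6->C; (3,8):dx=-2,dy=-2->C
  (3,9):dx=-1,dy=+9->D; (4,5):dx=+5,dy=-3->D; (4,6):dx=+6,dy=-9->D; (4,7):dx=+2,dy=-7->D
  (4,8):dx=-5,dy=-15->C; (4,9):dx=-4,dy=-4->C; (5,6):dx=+1,dy=-6->D; (5,7):dx=-3,dy=-4->C
  (5,8):dx=-10,dy=-12->C; (5,9):dx=-9,dy=-1->C; (6,7):dx=-4,dy=+2->D; (6,8):dx=-11,dy=-6->C
  (6,9):dx=-10,dy=+5->D; (7,8):dx=-7,dy=-8->C; (7,9):dx=-6,dy=+3->D; (8,9):dx=+1,dy=+11->C
Step 2: C = 21, D = 15, total pairs = 36.
Step 3: tau = (C - D)/(n(n-1)/2) = (21 - 15)/36 = 0.166667.
Step 4: Exact two-sided p-value (enumerate n! = 362880 permutations of y under H0): p = 0.612202.
Step 5: alpha = 0.05. fail to reject H0.

tau_b = 0.1667 (C=21, D=15), p = 0.612202, fail to reject H0.


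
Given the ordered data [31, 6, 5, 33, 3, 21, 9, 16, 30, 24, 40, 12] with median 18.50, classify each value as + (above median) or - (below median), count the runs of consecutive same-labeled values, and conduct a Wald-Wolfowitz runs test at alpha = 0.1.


Step 1: Compute median = 18.50; label A = above, B = below.
Labels in order: ABBABABBAAAB  (n_A = 6, n_B = 6)
Step 2: Count runs R = 8.
Step 3: Under H0 (random ordering), E[R] = 2*n_A*n_B/(n_A+n_B) + 1 = 2*6*6/12 + 1 = 7.0000.
        Var[R] = 2*n_A*n_B*(2*n_A*n_B - n_A - n_B) / ((n_A+n_B)^2 * (n_A+n_B-1)) = 4320/1584 = 2.7273.
        SD[R] = 1.6514.
Step 4: Continuity-corrected z = (R - 0.5 - E[R]) / SD[R] = (8 - 0.5 - 7.0000) / 1.6514 = 0.3028.
Step 5: Two-sided p-value via normal approximation = 2*(1 - Phi(|z|)) = 0.762069.
Step 6: alpha = 0.1. fail to reject H0.

R = 8, z = 0.3028, p = 0.762069, fail to reject H0.


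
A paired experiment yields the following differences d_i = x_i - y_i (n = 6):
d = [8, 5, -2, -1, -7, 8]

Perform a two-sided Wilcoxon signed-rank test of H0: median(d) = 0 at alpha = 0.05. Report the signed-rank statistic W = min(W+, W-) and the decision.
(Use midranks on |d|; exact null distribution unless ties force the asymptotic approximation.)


Step 1: Drop any zero differences (none here) and take |d_i|.
|d| = [8, 5, 2, 1, 7, 8]
Step 2: Midrank |d_i| (ties get averaged ranks).
ranks: |8|->5.5, |5|->3, |2|->2, |1|->1, |7|->4, |8|->5.5
Step 3: Attach original signs; sum ranks with positive sign and with negative sign.
W+ = 5.5 + 3 + 5.5 = 14
W- = 2 + 1 + 4 = 7
(Check: W+ + W- = 21 should equal n(n+1)/2 = 21.)
Step 4: Test statistic W = min(W+, W-) = 7.
Step 5: Ties in |d|, so use the tie-corrected normal approximation.
        E[W] = n(n+1)/4 = 6*7/4 = 10.5.
        Tie groups: |d|=8 (t=2); sum(t^3 - t) = 6.
        Var[W] = n(n+1)(2n+1)/24 - sum(t^3-t)/48 = 546/24 - 6/48 = 22.625.
        z = (W - E[W]) / sqrt(Var[W]) = (7 - 10.5) / 4.7566 = -0.7358.
        Two-sided p = 2*Phi(z) = 0.461838.
Step 6: alpha = 0.05. fail to reject H0.

W+ = 14, W- = 7, W = min = 7, p = 0.461838, fail to reject H0.


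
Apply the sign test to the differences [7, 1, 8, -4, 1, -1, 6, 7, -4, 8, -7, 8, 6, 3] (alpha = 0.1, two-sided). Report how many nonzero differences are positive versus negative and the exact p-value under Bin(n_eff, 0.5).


Step 1: Discard zero differences. Original n = 14; n_eff = number of nonzero differences = 14.
Nonzero differences (with sign): +7, +1, +8, -4, +1, -1, +6, +7, -4, +8, -7, +8, +6, +3
Step 2: Count signs: positive = 10, negative = 4.
Step 3: Under H0: P(positive) = 0.5, so the number of positives S ~ Bin(14, 0.5).
Step 4: Two-sided exact p-value = sum of Bin(14,0.5) probabilities at or below the observed probability = 0.179565.
Step 5: alpha = 0.1. fail to reject H0.

n_eff = 14, pos = 10, neg = 4, p = 0.179565, fail to reject H0.


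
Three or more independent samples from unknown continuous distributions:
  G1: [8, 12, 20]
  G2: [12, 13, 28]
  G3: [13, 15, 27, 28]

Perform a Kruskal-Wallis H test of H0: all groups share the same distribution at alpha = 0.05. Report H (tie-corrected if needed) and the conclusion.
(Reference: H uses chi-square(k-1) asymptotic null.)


Step 1: Combine all N = 10 observations and assign midranks.
sorted (value, group, rank): (8,G1,1), (12,G1,2.5), (12,G2,2.5), (13,G2,4.5), (13,G3,4.5), (15,G3,6), (20,G1,7), (27,G3,8), (28,G2,9.5), (28,G3,9.5)
Step 2: Sum ranks within each group.
R_1 = 10.5 (n_1 = 3)
R_2 = 16.5 (n_2 = 3)
R_3 = 28 (n_3 = 4)
Step 3: H = 12/(N(N+1)) * sum(R_i^2/n_i) - 3(N+1)
     = 12/(10*11) * (10.5^2/3 + 16.5^2/3 + 28^2/4) - 3*11
     = 0.109091 * 323.5 - 33
     = 2.290909.
Step 4: Ties present; correction factor C = 1 - 18/(10^3 - 10) = 0.981818. Corrected H = 2.290909 / 0.981818 = 2.333333.
Step 5: Under H0, H ~ chi^2(2); p-value = 0.311403.
Step 6: alpha = 0.05. fail to reject H0.

H = 2.3333, df = 2, p = 0.311403, fail to reject H0.


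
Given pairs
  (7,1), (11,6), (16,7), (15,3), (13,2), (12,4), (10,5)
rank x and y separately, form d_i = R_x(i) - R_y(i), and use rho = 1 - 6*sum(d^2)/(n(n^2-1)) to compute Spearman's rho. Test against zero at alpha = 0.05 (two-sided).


Step 1: Rank x and y separately (midranks; no ties here).
rank(x): 7->1, 11->3, 16->7, 15->6, 13->5, 12->4, 10->2
rank(y): 1->1, 6->6, 7->7, 3->3, 2->2, 4->4, 5->5
Step 2: d_i = R_x(i) - R_y(i); compute d_i^2.
  (1-1)^2=0, (3-6)^2=9, (7-7)^2=0, (6-3)^2=9, (5-2)^2=9, (4-4)^2=0, (2-5)^2=9
sum(d^2) = 36.
Step 3: rho = 1 - 6*36 / (7*(7^2 - 1)) = 1 - 216/336 = 0.357143.
Step 4: Under H0, t = rho * sqrt((n-2)/(1-rho^2)) = 0.8550 ~ t(5).
Step 5: Two-sided p-value from the t-distribution with 5 df = 0.431611.
Step 6: alpha = 0.05. fail to reject H0.

rho = 0.3571, p = 0.431611, fail to reject H0 at alpha = 0.05.


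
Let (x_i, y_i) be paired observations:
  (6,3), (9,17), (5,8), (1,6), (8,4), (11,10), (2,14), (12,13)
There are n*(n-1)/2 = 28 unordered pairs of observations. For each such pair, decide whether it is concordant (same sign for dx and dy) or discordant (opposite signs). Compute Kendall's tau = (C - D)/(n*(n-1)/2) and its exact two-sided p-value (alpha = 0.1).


Step 1: Enumerate the 28 unordered pairs (i,j) with i<j and classify each by sign(x_j-x_i) * sign(y_j-y_i).
  (1,2):dx=+3,dy=+14->C; (1,3):dx=-1,dy=+5->D; (1,4):dx=-5,dy=+3->D; (1,5):dx=+2,dy=+1->C
  (1,6):dx=+5,dy=+7->C; (1,7):dx=-4,dy=+11->D; (1,8):dx=+6,dy=+10->C; (2,3):dx=-4,dy=-9->C
  (2,4):dx=-8,dy=-11->C; (2,5):dx=-1,dy=-13->C; (2,6):dx=+2,dy=-7->D; (2,7):dx=-7,dy=-3->C
  (2,8):dx=+3,dy=-4->D; (3,4):dx=-4,dy=-2->C; (3,5):dx=+3,dy=-4->D; (3,6):dx=+6,dy=+2->C
  (3,7):dx=-3,dy=+6->D; (3,8):dx=+7,dy=+5->C; (4,5):dx=+7,dy=-2->D; (4,6):dx=+10,dy=+4->C
  (4,7):dx=+1,dy=+8->C; (4,8):dx=+11,dy=+7->C; (5,6):dx=+3,dy=+6->C; (5,7):dx=-6,dy=+10->D
  (5,8):dx=+4,dy=+9->C; (6,7):dx=-9,dy=+4->D; (6,8):dx=+1,dy=+3->C; (7,8):dx=+10,dy=-1->D
Step 2: C = 17, D = 11, total pairs = 28.
Step 3: tau = (C - D)/(n(n-1)/2) = (17 - 11)/28 = 0.214286.
Step 4: Exact two-sided p-value (enumerate n! = 40320 permutations of y under H0): p = 0.548413.
Step 5: alpha = 0.1. fail to reject H0.

tau_b = 0.2143 (C=17, D=11), p = 0.548413, fail to reject H0.


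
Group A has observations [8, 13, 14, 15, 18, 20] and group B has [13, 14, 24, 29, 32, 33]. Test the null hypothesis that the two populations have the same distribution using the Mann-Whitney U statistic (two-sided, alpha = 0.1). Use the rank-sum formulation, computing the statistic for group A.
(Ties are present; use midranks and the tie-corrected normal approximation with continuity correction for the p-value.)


Step 1: Combine and sort all 12 observations; assign midranks.
sorted (value, group): (8,X), (13,X), (13,Y), (14,X), (14,Y), (15,X), (18,X), (20,X), (24,Y), (29,Y), (32,Y), (33,Y)
ranks: 8->1, 13->2.5, 13->2.5, 14->4.5, 14->4.5, 15->6, 18->7, 20->8, 24->9, 29->10, 32->11, 33->12
Step 2: Rank sum for X: R1 = 1 + 2.5 + 4.5 + 6 + 7 + 8 = 29.
Step 3: U_X = R1 - n1(n1+1)/2 = 29 - 6*7/2 = 29 - 21 = 8.
       U_Y = n1*n2 - U_X = 36 - 8 = 28.
Step 4: Ties are present, so use the tie-corrected normal approximation (with continuity correction) for the p-value.
Step 5: p-value = 0.126869; compare to alpha = 0.1. fail to reject H0.

U_X = 8, p = 0.126869, fail to reject H0 at alpha = 0.1.


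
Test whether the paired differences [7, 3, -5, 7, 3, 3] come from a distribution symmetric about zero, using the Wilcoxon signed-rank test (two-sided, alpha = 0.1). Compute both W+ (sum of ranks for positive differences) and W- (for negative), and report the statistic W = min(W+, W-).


Step 1: Drop any zero differences (none here) and take |d_i|.
|d| = [7, 3, 5, 7, 3, 3]
Step 2: Midrank |d_i| (ties get averaged ranks).
ranks: |7|->5.5, |3|->2, |5|->4, |7|->5.5, |3|->2, |3|->2
Step 3: Attach original signs; sum ranks with positive sign and with negative sign.
W+ = 5.5 + 2 + 5.5 + 2 + 2 = 17
W- = 4 = 4
(Check: W+ + W- = 21 should equal n(n+1)/2 = 21.)
Step 4: Test statistic W = min(W+, W-) = 4.
Step 5: Ties in |d|, so use the tie-corrected normal approximation.
        E[W] = n(n+1)/4 = 6*7/4 = 10.5.
        Tie groups: |d|=3 (t=3), |d|=7 (t=2); sum(t^3 - t) = 30.
        Var[W] = n(n+1)(2n+1)/24 - sum(t^3-t)/48 = 546/24 - 30/48 = 22.125.
        z = (W - E[W]) / sqrt(Var[W]) = (4 - 10.5) / 4.7037 = -1.3819.
        Two-sided p = 2*Phi(z) = 0.167007.
Step 6: alpha = 0.1. fail to reject H0.

W+ = 17, W- = 4, W = min = 4, p = 0.167007, fail to reject H0.


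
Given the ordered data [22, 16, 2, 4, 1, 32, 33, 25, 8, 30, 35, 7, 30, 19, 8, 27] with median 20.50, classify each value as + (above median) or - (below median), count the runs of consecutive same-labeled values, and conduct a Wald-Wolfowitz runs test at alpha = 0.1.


Step 1: Compute median = 20.50; label A = above, B = below.
Labels in order: ABBBBAAABAABABBA  (n_A = 8, n_B = 8)
Step 2: Count runs R = 9.
Step 3: Under H0 (random ordering), E[R] = 2*n_A*n_B/(n_A+n_B) + 1 = 2*8*8/16 + 1 = 9.0000.
        Var[R] = 2*n_A*n_B*(2*n_A*n_B - n_A - n_B) / ((n_A+n_B)^2 * (n_A+n_B-1)) = 14336/3840 = 3.7333.
        SD[R] = 1.9322.
Step 4: R = E[R], so z = 0 with no continuity correction.
Step 5: Two-sided p-value via normal approximation = 2*(1 - Phi(|z|)) = 1.000000.
Step 6: alpha = 0.1. fail to reject H0.

R = 9, z = 0.0000, p = 1.000000, fail to reject H0.


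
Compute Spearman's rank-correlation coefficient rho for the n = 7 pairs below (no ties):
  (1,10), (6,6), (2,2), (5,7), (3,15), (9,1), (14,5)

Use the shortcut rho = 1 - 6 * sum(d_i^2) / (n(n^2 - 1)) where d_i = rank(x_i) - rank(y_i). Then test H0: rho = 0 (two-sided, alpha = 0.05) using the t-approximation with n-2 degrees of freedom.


Step 1: Rank x and y separately (midranks; no ties here).
rank(x): 1->1, 6->5, 2->2, 5->4, 3->3, 9->6, 14->7
rank(y): 10->6, 6->4, 2->2, 7->5, 15->7, 1->1, 5->3
Step 2: d_i = R_x(i) - R_y(i); compute d_i^2.
  (1-6)^2=25, (5-4)^2=1, (2-2)^2=0, (4-5)^2=1, (3-7)^2=16, (6-1)^2=25, (7-3)^2=16
sum(d^2) = 84.
Step 3: rho = 1 - 6*84 / (7*(7^2 - 1)) = 1 - 504/336 = -0.500000.
Step 4: Under H0, t = rho * sqrt((n-2)/(1-rho^2)) = -1.2910 ~ t(5).
Step 5: Two-sided p-value from the t-distribution with 5 df = 0.253170.
Step 6: alpha = 0.05. fail to reject H0.

rho = -0.5000, p = 0.253170, fail to reject H0 at alpha = 0.05.


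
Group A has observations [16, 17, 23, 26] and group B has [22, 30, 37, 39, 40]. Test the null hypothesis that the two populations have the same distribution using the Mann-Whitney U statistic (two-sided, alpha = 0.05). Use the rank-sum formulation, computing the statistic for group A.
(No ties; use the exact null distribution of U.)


Step 1: Combine and sort all 9 observations; assign midranks.
sorted (value, group): (16,X), (17,X), (22,Y), (23,X), (26,X), (30,Y), (37,Y), (39,Y), (40,Y)
ranks: 16->1, 17->2, 22->3, 23->4, 26->5, 30->6, 37->7, 39->8, 40->9
Step 2: Rank sum for X: R1 = 1 + 2 + 4 + 5 = 12.
Step 3: U_X = R1 - n1(n1+1)/2 = 12 - 4*5/2 = 12 - 10 = 2.
       U_Y = n1*n2 - U_X = 20 - 2 = 18.
Step 4: No ties, so the exact null distribution of U (based on enumerating the C(9,4) = 126 equally likely rank assignments) gives the two-sided p-value.
Step 5: p-value = 0.063492; compare to alpha = 0.05. fail to reject H0.

U_X = 2, p = 0.063492, fail to reject H0 at alpha = 0.05.


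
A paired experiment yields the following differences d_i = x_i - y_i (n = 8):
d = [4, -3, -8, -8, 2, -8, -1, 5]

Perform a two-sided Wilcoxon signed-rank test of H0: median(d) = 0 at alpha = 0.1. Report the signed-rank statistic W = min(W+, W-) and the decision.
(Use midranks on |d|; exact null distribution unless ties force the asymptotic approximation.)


Step 1: Drop any zero differences (none here) and take |d_i|.
|d| = [4, 3, 8, 8, 2, 8, 1, 5]
Step 2: Midrank |d_i| (ties get averaged ranks).
ranks: |4|->4, |3|->3, |8|->7, |8|->7, |2|->2, |8|->7, |1|->1, |5|->5
Step 3: Attach original signs; sum ranks with positive sign and with negative sign.
W+ = 4 + 2 + 5 = 11
W- = 3 + 7 + 7 + 7 + 1 = 25
(Check: W+ + W- = 36 should equal n(n+1)/2 = 36.)
Step 4: Test statistic W = min(W+, W-) = 11.
Step 5: Ties in |d|, so use the tie-corrected normal approximation.
        E[W] = n(n+1)/4 = 8*9/4 = 18.
        Tie groups: |d|=8 (t=3); sum(t^3 - t) = 24.
        Var[W] = n(n+1)(2n+1)/24 - sum(t^3-t)/48 = 1224/24 - 24/48 = 50.5.
        z = (W - E[W]) / sqrt(Var[W]) = (11 - 18) / 7.1063 = -0.9850.
        Two-sided p = 2*Phi(z) = 0.324606.
Step 6: alpha = 0.1. fail to reject H0.

W+ = 11, W- = 25, W = min = 11, p = 0.324606, fail to reject H0.


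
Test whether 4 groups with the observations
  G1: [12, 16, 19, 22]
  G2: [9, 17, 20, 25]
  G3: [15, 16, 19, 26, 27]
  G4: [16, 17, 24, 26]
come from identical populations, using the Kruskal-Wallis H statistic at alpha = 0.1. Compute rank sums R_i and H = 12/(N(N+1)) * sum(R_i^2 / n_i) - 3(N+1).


Step 1: Combine all N = 17 observations and assign midranks.
sorted (value, group, rank): (9,G2,1), (12,G1,2), (15,G3,3), (16,G1,5), (16,G3,5), (16,G4,5), (17,G2,7.5), (17,G4,7.5), (19,G1,9.5), (19,G3,9.5), (20,G2,11), (22,G1,12), (24,G4,13), (25,G2,14), (26,G3,15.5), (26,G4,15.5), (27,G3,17)
Step 2: Sum ranks within each group.
R_1 = 28.5 (n_1 = 4)
R_2 = 33.5 (n_2 = 4)
R_3 = 50 (n_3 = 5)
R_4 = 41 (n_4 = 4)
Step 3: H = 12/(N(N+1)) * sum(R_i^2/n_i) - 3(N+1)
     = 12/(17*18) * (28.5^2/4 + 33.5^2/4 + 50^2/5 + 41^2/4) - 3*18
     = 0.039216 * 1403.88 - 54
     = 1.053922.
Step 4: Ties present; correction factor C = 1 - 42/(17^3 - 17) = 0.991422. Corrected H = 1.053922 / 0.991422 = 1.063041.
Step 5: Under H0, H ~ chi^2(3); p-value = 0.786003.
Step 6: alpha = 0.1. fail to reject H0.

H = 1.0630, df = 3, p = 0.786003, fail to reject H0.


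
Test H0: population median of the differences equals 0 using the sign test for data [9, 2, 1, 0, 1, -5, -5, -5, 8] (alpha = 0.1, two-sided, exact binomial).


Step 1: Discard zero differences. Original n = 9; n_eff = number of nonzero differences = 8.
Nonzero differences (with sign): +9, +2, +1, +1, -5, -5, -5, +8
Step 2: Count signs: positive = 5, negative = 3.
Step 3: Under H0: P(positive) = 0.5, so the number of positives S ~ Bin(8, 0.5).
Step 4: Two-sided exact p-value = sum of Bin(8,0.5) probabilities at or below the observed probability = 0.726562.
Step 5: alpha = 0.1. fail to reject H0.

n_eff = 8, pos = 5, neg = 3, p = 0.726562, fail to reject H0.


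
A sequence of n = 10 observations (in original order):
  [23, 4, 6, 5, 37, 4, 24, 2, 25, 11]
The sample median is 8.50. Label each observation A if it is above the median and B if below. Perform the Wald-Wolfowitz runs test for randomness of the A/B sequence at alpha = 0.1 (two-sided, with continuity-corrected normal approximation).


Step 1: Compute median = 8.50; label A = above, B = below.
Labels in order: ABBBABABAA  (n_A = 5, n_B = 5)
Step 2: Count runs R = 7.
Step 3: Under H0 (random ordering), E[R] = 2*n_A*n_B/(n_A+n_B) + 1 = 2*5*5/10 + 1 = 6.0000.
        Var[R] = 2*n_A*n_B*(2*n_A*n_B - n_A - n_B) / ((n_A+n_B)^2 * (n_A+n_B-1)) = 2000/900 = 2.2222.
        SD[R] = 1.4907.
Step 4: Continuity-corrected z = (R - 0.5 - E[R]) / SD[R] = (7 - 0.5 - 6.0000) / 1.4907 = 0.3354.
Step 5: Two-sided p-value via normal approximation = 2*(1 - Phi(|z|)) = 0.737316.
Step 6: alpha = 0.1. fail to reject H0.

R = 7, z = 0.3354, p = 0.737316, fail to reject H0.


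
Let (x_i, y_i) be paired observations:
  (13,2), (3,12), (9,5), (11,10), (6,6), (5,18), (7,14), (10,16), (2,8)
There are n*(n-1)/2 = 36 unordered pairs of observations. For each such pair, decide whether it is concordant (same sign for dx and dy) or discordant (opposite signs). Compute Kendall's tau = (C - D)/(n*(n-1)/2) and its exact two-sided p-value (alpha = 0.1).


Step 1: Enumerate the 36 unordered pairs (i,j) with i<j and classify each by sign(x_j-x_i) * sign(y_j-y_i).
  (1,2):dx=-10,dy=+10->D; (1,3):dx=-4,dy=+3->D; (1,4):dx=-2,dy=+8->D; (1,5):dx=-7,dy=+4->D
  (1,6):dx=-8,dy=+16->D; (1,7):dx=-6,dy=+12->D; (1,8):dx=-3,dy=+14->D; (1,9):dx=-11,dy=+6->D
  (2,3):dx=+6,dy=-7->D; (2,4):dx=+8,dy=-2->D; (2,5):dx=+3,dy=-6->D; (2,6):dx=+2,dy=+6->C
  (2,7):dx=+4,dy=+2->C; (2,8):dx=+7,dy=+4->C; (2,9):dx=-1,dy=-4->C; (3,4):dx=+2,dy=+5->C
  (3,5):dx=-3,dy=+1->D; (3,6):dx=-4,dy=+13->D; (3,7):dx=-2,dy=+9->D; (3,8):dx=+1,dy=+11->C
  (3,9):dx=-7,dy=+3->D; (4,5):dx=-5,dy=-4->C; (4,6):dx=-6,dy=+8->D; (4,7):dx=-4,dy=+4->D
  (4,8):dx=-1,dy=+6->D; (4,9):dx=-9,dy=-2->C; (5,6):dx=-1,dy=+12->D; (5,7):dx=+1,dy=+8->C
  (5,8):dx=+4,dy=+10->C; (5,9):dx=-4,dy=+2->D; (6,7):dx=+2,dy=-4->D; (6,8):dx=+5,dy=-2->D
  (6,9):dx=-3,dy=-10->C; (7,8):dx=+3,dy=+2->C; (7,9):dx=-5,dy=-6->C; (8,9):dx=-8,dy=-8->C
Step 2: C = 14, D = 22, total pairs = 36.
Step 3: tau = (C - D)/(n(n-1)/2) = (14 - 22)/36 = -0.222222.
Step 4: Exact two-sided p-value (enumerate n! = 362880 permutations of y under H0): p = 0.476709.
Step 5: alpha = 0.1. fail to reject H0.

tau_b = -0.2222 (C=14, D=22), p = 0.476709, fail to reject H0.


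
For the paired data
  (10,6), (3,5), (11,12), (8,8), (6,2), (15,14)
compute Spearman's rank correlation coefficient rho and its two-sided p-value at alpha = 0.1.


Step 1: Rank x and y separately (midranks; no ties here).
rank(x): 10->4, 3->1, 11->5, 8->3, 6->2, 15->6
rank(y): 6->3, 5->2, 12->5, 8->4, 2->1, 14->6
Step 2: d_i = R_x(i) - R_y(i); compute d_i^2.
  (4-3)^2=1, (1-2)^2=1, (5-5)^2=0, (3-4)^2=1, (2-1)^2=1, (6-6)^2=0
sum(d^2) = 4.
Step 3: rho = 1 - 6*4 / (6*(6^2 - 1)) = 1 - 24/210 = 0.885714.
Step 4: Under H0, t = rho * sqrt((n-2)/(1-rho^2)) = 3.8158 ~ t(4).
Step 5: Two-sided p-value from the t-distribution with 4 df = 0.018845.
Step 6: alpha = 0.1. reject H0.

rho = 0.8857, p = 0.018845, reject H0 at alpha = 0.1.


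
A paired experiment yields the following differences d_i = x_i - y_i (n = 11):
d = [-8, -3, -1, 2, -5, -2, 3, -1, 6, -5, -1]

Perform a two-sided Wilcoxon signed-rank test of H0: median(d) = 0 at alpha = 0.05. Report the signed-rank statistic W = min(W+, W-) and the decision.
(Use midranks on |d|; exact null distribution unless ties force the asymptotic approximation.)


Step 1: Drop any zero differences (none here) and take |d_i|.
|d| = [8, 3, 1, 2, 5, 2, 3, 1, 6, 5, 1]
Step 2: Midrank |d_i| (ties get averaged ranks).
ranks: |8|->11, |3|->6.5, |1|->2, |2|->4.5, |5|->8.5, |2|->4.5, |3|->6.5, |1|->2, |6|->10, |5|->8.5, |1|->2
Step 3: Attach original signs; sum ranks with positive sign and with negative sign.
W+ = 4.5 + 6.5 + 10 = 21
W- = 11 + 6.5 + 2 + 8.5 + 4.5 + 2 + 8.5 + 2 = 45
(Check: W+ + W- = 66 should equal n(n+1)/2 = 66.)
Step 4: Test statistic W = min(W+, W-) = 21.
Step 5: Ties in |d|, so use the tie-corrected normal approximation.
        E[W] = n(n+1)/4 = 11*12/4 = 33.
        Tie groups: |d|=1 (t=3), |d|=2 (t=2), |d|=3 (t=2), |d|=5 (t=2); sum(t^3 - t) = 42.
        Var[W] = n(n+1)(2n+1)/24 - sum(t^3-t)/48 = 3036/24 - 42/48 = 125.625.
        z = (W - E[W]) / sqrt(Var[W]) = (21 - 33) / 11.2083 = -1.0706.
        Two-sided p = 2*Phi(z) = 0.284332.
Step 6: alpha = 0.05. fail to reject H0.

W+ = 21, W- = 45, W = min = 21, p = 0.284332, fail to reject H0.


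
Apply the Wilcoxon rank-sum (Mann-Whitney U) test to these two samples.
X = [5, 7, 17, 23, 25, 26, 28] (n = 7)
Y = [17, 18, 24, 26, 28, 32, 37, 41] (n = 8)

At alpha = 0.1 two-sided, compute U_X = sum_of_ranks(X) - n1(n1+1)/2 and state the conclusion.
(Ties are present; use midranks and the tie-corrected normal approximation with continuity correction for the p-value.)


Step 1: Combine and sort all 15 observations; assign midranks.
sorted (value, group): (5,X), (7,X), (17,X), (17,Y), (18,Y), (23,X), (24,Y), (25,X), (26,X), (26,Y), (28,X), (28,Y), (32,Y), (37,Y), (41,Y)
ranks: 5->1, 7->2, 17->3.5, 17->3.5, 18->5, 23->6, 24->7, 25->8, 26->9.5, 26->9.5, 28->11.5, 28->11.5, 32->13, 37->14, 41->15
Step 2: Rank sum for X: R1 = 1 + 2 + 3.5 + 6 + 8 + 9.5 + 11.5 = 41.5.
Step 3: U_X = R1 - n1(n1+1)/2 = 41.5 - 7*8/2 = 41.5 - 28 = 13.5.
       U_Y = n1*n2 - U_X = 56 - 13.5 = 42.5.
Step 4: Ties are present, so use the tie-corrected normal approximation (with continuity correction) for the p-value.
Step 5: p-value = 0.104260; compare to alpha = 0.1. fail to reject H0.

U_X = 13.5, p = 0.104260, fail to reject H0 at alpha = 0.1.


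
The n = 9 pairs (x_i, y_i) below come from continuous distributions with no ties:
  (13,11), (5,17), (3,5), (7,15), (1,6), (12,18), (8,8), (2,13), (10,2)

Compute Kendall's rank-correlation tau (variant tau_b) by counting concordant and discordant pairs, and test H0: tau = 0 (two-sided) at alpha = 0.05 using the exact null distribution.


Step 1: Enumerate the 36 unordered pairs (i,j) with i<j and classify each by sign(x_j-x_i) * sign(y_j-y_i).
  (1,2):dx=-8,dy=+6->D; (1,3):dx=-10,dy=-6->C; (1,4):dx=-6,dy=+4->D; (1,5):dx=-12,dy=-5->C
  (1,6):dx=-1,dy=+7->D; (1,7):dx=-5,dy=-3->C; (1,8):dx=-11,dy=+2->D; (1,9):dx=-3,dy=-9->C
  (2,3):dx=-2,dy=-12->C; (2,4):dx=+2,dy=-2->D; (2,5):dx=-4,dy=-11->C; (2,6):dx=+7,dy=+1->C
  (2,7):dx=+3,dy=-9->D; (2,8):dx=-3,dy=-4->C; (2,9):dx=+5,dy=-15->D; (3,4):dx=+4,dy=+10->C
  (3,5):dx=-2,dy=+1->D; (3,6):dx=+9,dy=+13->C; (3,7):dx=+5,dy=+3->C; (3,8):dx=-1,dy=+8->D
  (3,9):dx=+7,dy=-3->D; (4,5):dx=-6,dy=-9->C; (4,6):dx=+5,dy=+3->C; (4,7):dx=+1,dy=-7->D
  (4,8):dx=-5,dy=-2->C; (4,9):dx=+3,dy=-13->D; (5,6):dx=+11,dy=+12->C; (5,7):dx=+7,dy=+2->C
  (5,8):dx=+1,dy=+7->C; (5,9):dx=+9,dy=-4->D; (6,7):dx=-4,dy=-10->C; (6,8):dx=-10,dy=-5->C
  (6,9):dx=-2,dy=-16->C; (7,8):dx=-6,dy=+5->D; (7,9):dx=+2,dy=-6->D; (8,9):dx=+8,dy=-11->D
Step 2: C = 20, D = 16, total pairs = 36.
Step 3: tau = (C - D)/(n(n-1)/2) = (20 - 16)/36 = 0.111111.
Step 4: Exact two-sided p-value (enumerate n! = 362880 permutations of y under H0): p = 0.761414.
Step 5: alpha = 0.05. fail to reject H0.

tau_b = 0.1111 (C=20, D=16), p = 0.761414, fail to reject H0.


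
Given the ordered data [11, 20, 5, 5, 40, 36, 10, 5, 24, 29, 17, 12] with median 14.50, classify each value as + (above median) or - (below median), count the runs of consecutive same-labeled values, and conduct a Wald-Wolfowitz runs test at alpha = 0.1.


Step 1: Compute median = 14.50; label A = above, B = below.
Labels in order: BABBAABBAAAB  (n_A = 6, n_B = 6)
Step 2: Count runs R = 7.
Step 3: Under H0 (random ordering), E[R] = 2*n_A*n_B/(n_A+n_B) + 1 = 2*6*6/12 + 1 = 7.0000.
        Var[R] = 2*n_A*n_B*(2*n_A*n_B - n_A - n_B) / ((n_A+n_B)^2 * (n_A+n_B-1)) = 4320/1584 = 2.7273.
        SD[R] = 1.6514.
Step 4: R = E[R], so z = 0 with no continuity correction.
Step 5: Two-sided p-value via normal approximation = 2*(1 - Phi(|z|)) = 1.000000.
Step 6: alpha = 0.1. fail to reject H0.

R = 7, z = 0.0000, p = 1.000000, fail to reject H0.


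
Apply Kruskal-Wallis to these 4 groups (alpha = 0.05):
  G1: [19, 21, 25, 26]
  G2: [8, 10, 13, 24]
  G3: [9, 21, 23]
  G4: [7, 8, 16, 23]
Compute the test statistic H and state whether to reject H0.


Step 1: Combine all N = 15 observations and assign midranks.
sorted (value, group, rank): (7,G4,1), (8,G2,2.5), (8,G4,2.5), (9,G3,4), (10,G2,5), (13,G2,6), (16,G4,7), (19,G1,8), (21,G1,9.5), (21,G3,9.5), (23,G3,11.5), (23,G4,11.5), (24,G2,13), (25,G1,14), (26,G1,15)
Step 2: Sum ranks within each group.
R_1 = 46.5 (n_1 = 4)
R_2 = 26.5 (n_2 = 4)
R_3 = 25 (n_3 = 3)
R_4 = 22 (n_4 = 4)
Step 3: H = 12/(N(N+1)) * sum(R_i^2/n_i) - 3(N+1)
     = 12/(15*16) * (46.5^2/4 + 26.5^2/4 + 25^2/3 + 22^2/4) - 3*16
     = 0.050000 * 1045.46 - 48
     = 4.272917.
Step 4: Ties present; correction factor C = 1 - 18/(15^3 - 15) = 0.994643. Corrected H = 4.272917 / 0.994643 = 4.295931.
Step 5: Under H0, H ~ chi^2(3); p-value = 0.231231.
Step 6: alpha = 0.05. fail to reject H0.

H = 4.2959, df = 3, p = 0.231231, fail to reject H0.


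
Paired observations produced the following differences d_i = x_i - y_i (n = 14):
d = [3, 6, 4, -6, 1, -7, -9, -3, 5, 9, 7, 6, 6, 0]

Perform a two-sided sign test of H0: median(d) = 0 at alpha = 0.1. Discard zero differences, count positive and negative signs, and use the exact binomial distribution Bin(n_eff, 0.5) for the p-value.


Step 1: Discard zero differences. Original n = 14; n_eff = number of nonzero differences = 13.
Nonzero differences (with sign): +3, +6, +4, -6, +1, -7, -9, -3, +5, +9, +7, +6, +6
Step 2: Count signs: positive = 9, negative = 4.
Step 3: Under H0: P(positive) = 0.5, so the number of positives S ~ Bin(13, 0.5).
Step 4: Two-sided exact p-value = sum of Bin(13,0.5) probabilities at or below the observed probability = 0.266846.
Step 5: alpha = 0.1. fail to reject H0.

n_eff = 13, pos = 9, neg = 4, p = 0.266846, fail to reject H0.


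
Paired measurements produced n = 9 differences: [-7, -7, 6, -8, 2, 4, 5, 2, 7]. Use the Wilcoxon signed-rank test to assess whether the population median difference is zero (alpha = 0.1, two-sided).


Step 1: Drop any zero differences (none here) and take |d_i|.
|d| = [7, 7, 6, 8, 2, 4, 5, 2, 7]
Step 2: Midrank |d_i| (ties get averaged ranks).
ranks: |7|->7, |7|->7, |6|->5, |8|->9, |2|->1.5, |4|->3, |5|->4, |2|->1.5, |7|->7
Step 3: Attach original signs; sum ranks with positive sign and with negative sign.
W+ = 5 + 1.5 + 3 + 4 + 1.5 + 7 = 22
W- = 7 + 7 + 9 = 23
(Check: W+ + W- = 45 should equal n(n+1)/2 = 45.)
Step 4: Test statistic W = min(W+, W-) = 22.
Step 5: Ties in |d|, so use the tie-corrected normal approximation.
        E[W] = n(n+1)/4 = 9*10/4 = 22.5.
        Tie groups: |d|=2 (t=2), |d|=7 (t=3); sum(t^3 - t) = 30.
        Var[W] = n(n+1)(2n+1)/24 - sum(t^3-t)/48 = 1710/24 - 30/48 = 70.625.
        z = (W - E[W]) / sqrt(Var[W]) = (22 - 22.5) / 8.4039 = -0.0595.
        Two-sided p = 2*Phi(z) = 0.952557.
Step 6: alpha = 0.1. fail to reject H0.

W+ = 22, W- = 23, W = min = 22, p = 0.952557, fail to reject H0.


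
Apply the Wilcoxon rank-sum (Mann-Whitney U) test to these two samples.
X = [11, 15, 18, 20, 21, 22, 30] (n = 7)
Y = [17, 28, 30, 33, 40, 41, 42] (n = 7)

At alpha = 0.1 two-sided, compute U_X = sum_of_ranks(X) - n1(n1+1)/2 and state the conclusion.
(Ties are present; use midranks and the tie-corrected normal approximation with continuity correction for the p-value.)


Step 1: Combine and sort all 14 observations; assign midranks.
sorted (value, group): (11,X), (15,X), (17,Y), (18,X), (20,X), (21,X), (22,X), (28,Y), (30,X), (30,Y), (33,Y), (40,Y), (41,Y), (42,Y)
ranks: 11->1, 15->2, 17->3, 18->4, 20->5, 21->6, 22->7, 28->8, 30->9.5, 30->9.5, 33->11, 40->12, 41->13, 42->14
Step 2: Rank sum for X: R1 = 1 + 2 + 4 + 5 + 6 + 7 + 9.5 = 34.5.
Step 3: U_X = R1 - n1(n1+1)/2 = 34.5 - 7*8/2 = 34.5 - 28 = 6.5.
       U_Y = n1*n2 - U_X = 49 - 6.5 = 42.5.
Step 4: Ties are present, so use the tie-corrected normal approximation (with continuity correction) for the p-value.
Step 5: p-value = 0.025187; compare to alpha = 0.1. reject H0.

U_X = 6.5, p = 0.025187, reject H0 at alpha = 0.1.


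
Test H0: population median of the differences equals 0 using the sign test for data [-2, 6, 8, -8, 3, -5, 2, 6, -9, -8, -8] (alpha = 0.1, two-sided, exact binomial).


Step 1: Discard zero differences. Original n = 11; n_eff = number of nonzero differences = 11.
Nonzero differences (with sign): -2, +6, +8, -8, +3, -5, +2, +6, -9, -8, -8
Step 2: Count signs: positive = 5, negative = 6.
Step 3: Under H0: P(positive) = 0.5, so the number of positives S ~ Bin(11, 0.5).
Step 4: Two-sided exact p-value = sum of Bin(11,0.5) probabilities at or below the observed probability = 1.000000.
Step 5: alpha = 0.1. fail to reject H0.

n_eff = 11, pos = 5, neg = 6, p = 1.000000, fail to reject H0.


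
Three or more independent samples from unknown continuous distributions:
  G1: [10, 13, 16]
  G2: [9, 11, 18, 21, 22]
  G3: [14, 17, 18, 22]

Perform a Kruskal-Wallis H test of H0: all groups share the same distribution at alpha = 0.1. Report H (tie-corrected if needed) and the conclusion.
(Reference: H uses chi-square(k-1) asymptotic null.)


Step 1: Combine all N = 12 observations and assign midranks.
sorted (value, group, rank): (9,G2,1), (10,G1,2), (11,G2,3), (13,G1,4), (14,G3,5), (16,G1,6), (17,G3,7), (18,G2,8.5), (18,G3,8.5), (21,G2,10), (22,G2,11.5), (22,G3,11.5)
Step 2: Sum ranks within each group.
R_1 = 12 (n_1 = 3)
R_2 = 34 (n_2 = 5)
R_3 = 32 (n_3 = 4)
Step 3: H = 12/(N(N+1)) * sum(R_i^2/n_i) - 3(N+1)
     = 12/(12*13) * (12^2/3 + 34^2/5 + 32^2/4) - 3*13
     = 0.076923 * 535.2 - 39
     = 2.169231.
Step 4: Ties present; correction factor C = 1 - 12/(12^3 - 12) = 0.993007. Corrected H = 2.169231 / 0.993007 = 2.184507.
Step 5: Under H0, H ~ chi^2(2); p-value = 0.335460.
Step 6: alpha = 0.1. fail to reject H0.

H = 2.1845, df = 2, p = 0.335460, fail to reject H0.


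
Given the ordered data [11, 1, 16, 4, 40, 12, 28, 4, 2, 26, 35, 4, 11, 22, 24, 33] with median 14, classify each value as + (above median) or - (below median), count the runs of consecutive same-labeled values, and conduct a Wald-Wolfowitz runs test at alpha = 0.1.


Step 1: Compute median = 14; label A = above, B = below.
Labels in order: BBABABABBAABBAAA  (n_A = 8, n_B = 8)
Step 2: Count runs R = 10.
Step 3: Under H0 (random ordering), E[R] = 2*n_A*n_B/(n_A+n_B) + 1 = 2*8*8/16 + 1 = 9.0000.
        Var[R] = 2*n_A*n_B*(2*n_A*n_B - n_A - n_B) / ((n_A+n_B)^2 * (n_A+n_B-1)) = 14336/3840 = 3.7333.
        SD[R] = 1.9322.
Step 4: Continuity-corrected z = (R - 0.5 - E[R]) / SD[R] = (10 - 0.5 - 9.0000) / 1.9322 = 0.2588.
Step 5: Two-sided p-value via normal approximation = 2*(1 - Phi(|z|)) = 0.795809.
Step 6: alpha = 0.1. fail to reject H0.

R = 10, z = 0.2588, p = 0.795809, fail to reject H0.


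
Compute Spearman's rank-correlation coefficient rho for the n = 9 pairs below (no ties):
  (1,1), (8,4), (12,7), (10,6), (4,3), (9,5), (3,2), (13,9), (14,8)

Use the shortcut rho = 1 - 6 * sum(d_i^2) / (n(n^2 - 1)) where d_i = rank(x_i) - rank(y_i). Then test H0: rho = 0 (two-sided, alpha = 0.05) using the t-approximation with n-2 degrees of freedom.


Step 1: Rank x and y separately (midranks; no ties here).
rank(x): 1->1, 8->4, 12->7, 10->6, 4->3, 9->5, 3->2, 13->8, 14->9
rank(y): 1->1, 4->4, 7->7, 6->6, 3->3, 5->5, 2->2, 9->9, 8->8
Step 2: d_i = R_x(i) - R_y(i); compute d_i^2.
  (1-1)^2=0, (4-4)^2=0, (7-7)^2=0, (6-6)^2=0, (3-3)^2=0, (5-5)^2=0, (2-2)^2=0, (8-9)^2=1, (9-8)^2=1
sum(d^2) = 2.
Step 3: rho = 1 - 6*2 / (9*(9^2 - 1)) = 1 - 12/720 = 0.983333.
Step 4: Under H0, t = rho * sqrt((n-2)/(1-rho^2)) = 14.3096 ~ t(7).
Step 5: Two-sided p-value from the t-distribution with 7 df = 0.000002.
Step 6: alpha = 0.05. reject H0.

rho = 0.9833, p = 0.000002, reject H0 at alpha = 0.05.


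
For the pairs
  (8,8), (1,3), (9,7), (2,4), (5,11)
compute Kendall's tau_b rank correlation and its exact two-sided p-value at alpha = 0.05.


Step 1: Enumerate the 10 unordered pairs (i,j) with i<j and classify each by sign(x_j-x_i) * sign(y_j-y_i).
  (1,2):dx=-7,dy=-5->C; (1,3):dx=+1,dy=-1->D; (1,4):dx=-6,dy=-4->C; (1,5):dx=-3,dy=+3->D
  (2,3):dx=+8,dy=+4->C; (2,4):dx=+1,dy=+1->C; (2,5):dx=+4,dy=+8->C; (3,4):dx=-7,dy=-3->C
  (3,5):dx=-4,dy=+4->D; (4,5):dx=+3,dy=+7->C
Step 2: C = 7, D = 3, total pairs = 10.
Step 3: tau = (C - D)/(n(n-1)/2) = (7 - 3)/10 = 0.400000.
Step 4: Exact two-sided p-value (enumerate n! = 120 permutations of y under H0): p = 0.483333.
Step 5: alpha = 0.05. fail to reject H0.

tau_b = 0.4000 (C=7, D=3), p = 0.483333, fail to reject H0.


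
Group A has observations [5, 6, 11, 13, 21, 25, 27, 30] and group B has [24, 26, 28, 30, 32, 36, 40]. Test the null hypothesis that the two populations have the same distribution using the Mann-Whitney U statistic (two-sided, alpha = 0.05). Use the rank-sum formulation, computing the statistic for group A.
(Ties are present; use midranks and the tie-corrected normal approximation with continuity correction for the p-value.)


Step 1: Combine and sort all 15 observations; assign midranks.
sorted (value, group): (5,X), (6,X), (11,X), (13,X), (21,X), (24,Y), (25,X), (26,Y), (27,X), (28,Y), (30,X), (30,Y), (32,Y), (36,Y), (40,Y)
ranks: 5->1, 6->2, 11->3, 13->4, 21->5, 24->6, 25->7, 26->8, 27->9, 28->10, 30->11.5, 30->11.5, 32->13, 36->14, 40->15
Step 2: Rank sum for X: R1 = 1 + 2 + 3 + 4 + 5 + 7 + 9 + 11.5 = 42.5.
Step 3: U_X = R1 - n1(n1+1)/2 = 42.5 - 8*9/2 = 42.5 - 36 = 6.5.
       U_Y = n1*n2 - U_X = 56 - 6.5 = 49.5.
Step 4: Ties are present, so use the tie-corrected normal approximation (with continuity correction) for the p-value.
Step 5: p-value = 0.014997; compare to alpha = 0.05. reject H0.

U_X = 6.5, p = 0.014997, reject H0 at alpha = 0.05.


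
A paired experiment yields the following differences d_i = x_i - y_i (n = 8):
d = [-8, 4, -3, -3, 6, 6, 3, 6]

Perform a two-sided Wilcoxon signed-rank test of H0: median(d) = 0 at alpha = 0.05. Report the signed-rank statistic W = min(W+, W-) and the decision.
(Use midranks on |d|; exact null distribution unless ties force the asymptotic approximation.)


Step 1: Drop any zero differences (none here) and take |d_i|.
|d| = [8, 4, 3, 3, 6, 6, 3, 6]
Step 2: Midrank |d_i| (ties get averaged ranks).
ranks: |8|->8, |4|->4, |3|->2, |3|->2, |6|->6, |6|->6, |3|->2, |6|->6
Step 3: Attach original signs; sum ranks with positive sign and with negative sign.
W+ = 4 + 6 + 6 + 2 + 6 = 24
W- = 8 + 2 + 2 = 12
(Check: W+ + W- = 36 should equal n(n+1)/2 = 36.)
Step 4: Test statistic W = min(W+, W-) = 12.
Step 5: Ties in |d|, so use the tie-corrected normal approximation.
        E[W] = n(n+1)/4 = 8*9/4 = 18.
        Tie groups: |d|=3 (t=3), |d|=6 (t=3); sum(t^3 - t) = 48.
        Var[W] = n(n+1)(2n+1)/24 - sum(t^3-t)/48 = 1224/24 - 48/48 = 50.
        z = (W - E[W]) / sqrt(Var[W]) = (12 - 18) / 7.0711 = -0.8485.
        Two-sided p = 2*Phi(z) = 0.396144.
Step 6: alpha = 0.05. fail to reject H0.

W+ = 24, W- = 12, W = min = 12, p = 0.396144, fail to reject H0.


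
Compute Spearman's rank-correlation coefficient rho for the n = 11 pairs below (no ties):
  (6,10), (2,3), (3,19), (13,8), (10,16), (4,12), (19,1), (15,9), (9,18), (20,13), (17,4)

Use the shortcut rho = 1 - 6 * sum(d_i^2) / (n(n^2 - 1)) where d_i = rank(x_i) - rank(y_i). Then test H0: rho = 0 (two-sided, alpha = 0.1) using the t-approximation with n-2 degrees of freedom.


Step 1: Rank x and y separately (midranks; no ties here).
rank(x): 6->4, 2->1, 3->2, 13->7, 10->6, 4->3, 19->10, 15->8, 9->5, 20->11, 17->9
rank(y): 10->6, 3->2, 19->11, 8->4, 16->9, 12->7, 1->1, 9->5, 18->10, 13->8, 4->3
Step 2: d_i = R_x(i) - R_y(i); compute d_i^2.
  (4-6)^2=4, (1-2)^2=1, (2-11)^2=81, (7-4)^2=9, (6-9)^2=9, (3-7)^2=16, (10-1)^2=81, (8-5)^2=9, (5-10)^2=25, (11-8)^2=9, (9-3)^2=36
sum(d^2) = 280.
Step 3: rho = 1 - 6*280 / (11*(11^2 - 1)) = 1 - 1680/1320 = -0.272727.
Step 4: Under H0, t = rho * sqrt((n-2)/(1-rho^2)) = -0.8504 ~ t(9).
Step 5: Two-sided p-value from the t-distribution with 9 df = 0.417141.
Step 6: alpha = 0.1. fail to reject H0.

rho = -0.2727, p = 0.417141, fail to reject H0 at alpha = 0.1.


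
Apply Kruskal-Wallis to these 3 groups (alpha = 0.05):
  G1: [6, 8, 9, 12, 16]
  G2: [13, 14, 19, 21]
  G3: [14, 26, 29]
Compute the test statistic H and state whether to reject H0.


Step 1: Combine all N = 12 observations and assign midranks.
sorted (value, group, rank): (6,G1,1), (8,G1,2), (9,G1,3), (12,G1,4), (13,G2,5), (14,G2,6.5), (14,G3,6.5), (16,G1,8), (19,G2,9), (21,G2,10), (26,G3,11), (29,G3,12)
Step 2: Sum ranks within each group.
R_1 = 18 (n_1 = 5)
R_2 = 30.5 (n_2 = 4)
R_3 = 29.5 (n_3 = 3)
Step 3: H = 12/(N(N+1)) * sum(R_i^2/n_i) - 3(N+1)
     = 12/(12*13) * (18^2/5 + 30.5^2/4 + 29.5^2/3) - 3*13
     = 0.076923 * 587.446 - 39
     = 6.188141.
Step 4: Ties present; correction factor C = 1 - 6/(12^3 - 12) = 0.996503. Corrected H = 6.188141 / 0.996503 = 6.209854.
Step 5: Under H0, H ~ chi^2(2); p-value = 0.044828.
Step 6: alpha = 0.05. reject H0.

H = 6.2099, df = 2, p = 0.044828, reject H0.


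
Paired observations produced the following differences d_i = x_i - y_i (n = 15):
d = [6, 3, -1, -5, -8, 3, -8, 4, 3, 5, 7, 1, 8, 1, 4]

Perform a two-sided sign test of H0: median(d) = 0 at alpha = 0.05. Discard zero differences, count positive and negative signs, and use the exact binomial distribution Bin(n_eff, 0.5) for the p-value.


Step 1: Discard zero differences. Original n = 15; n_eff = number of nonzero differences = 15.
Nonzero differences (with sign): +6, +3, -1, -5, -8, +3, -8, +4, +3, +5, +7, +1, +8, +1, +4
Step 2: Count signs: positive = 11, negative = 4.
Step 3: Under H0: P(positive) = 0.5, so the number of positives S ~ Bin(15, 0.5).
Step 4: Two-sided exact p-value = sum of Bin(15,0.5) probabilities at or below the observed probability = 0.118469.
Step 5: alpha = 0.05. fail to reject H0.

n_eff = 15, pos = 11, neg = 4, p = 0.118469, fail to reject H0.


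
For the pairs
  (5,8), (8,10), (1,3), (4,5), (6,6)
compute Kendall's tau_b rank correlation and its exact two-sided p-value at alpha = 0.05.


Step 1: Enumerate the 10 unordered pairs (i,j) with i<j and classify each by sign(x_j-x_i) * sign(y_j-y_i).
  (1,2):dx=+3,dy=+2->C; (1,3):dx=-4,dy=-5->C; (1,4):dx=-1,dy=-3->C; (1,5):dx=+1,dy=-2->D
  (2,3):dx=-7,dy=-7->C; (2,4):dx=-4,dy=-5->C; (2,5):dx=-2,dy=-4->C; (3,4):dx=+3,dy=+2->C
  (3,5):dx=+5,dy=+3->C; (4,5):dx=+2,dy=+1->C
Step 2: C = 9, D = 1, total pairs = 10.
Step 3: tau = (C - D)/(n(n-1)/2) = (9 - 1)/10 = 0.800000.
Step 4: Exact two-sided p-value (enumerate n! = 120 permutations of y under H0): p = 0.083333.
Step 5: alpha = 0.05. fail to reject H0.

tau_b = 0.8000 (C=9, D=1), p = 0.083333, fail to reject H0.
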